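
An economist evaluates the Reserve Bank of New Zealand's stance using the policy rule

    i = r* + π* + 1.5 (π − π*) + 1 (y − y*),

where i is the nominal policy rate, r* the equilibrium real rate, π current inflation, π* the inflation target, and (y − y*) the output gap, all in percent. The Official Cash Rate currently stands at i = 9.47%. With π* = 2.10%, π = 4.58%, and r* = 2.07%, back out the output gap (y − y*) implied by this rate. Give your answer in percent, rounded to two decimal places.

1 (y − y*) = 9.47 − 2.07 − 2.10 − 1.5 × (4.58 − 2.10) = 1.58
(y − y*) = 1.58 / 1 = 1.58

1.58%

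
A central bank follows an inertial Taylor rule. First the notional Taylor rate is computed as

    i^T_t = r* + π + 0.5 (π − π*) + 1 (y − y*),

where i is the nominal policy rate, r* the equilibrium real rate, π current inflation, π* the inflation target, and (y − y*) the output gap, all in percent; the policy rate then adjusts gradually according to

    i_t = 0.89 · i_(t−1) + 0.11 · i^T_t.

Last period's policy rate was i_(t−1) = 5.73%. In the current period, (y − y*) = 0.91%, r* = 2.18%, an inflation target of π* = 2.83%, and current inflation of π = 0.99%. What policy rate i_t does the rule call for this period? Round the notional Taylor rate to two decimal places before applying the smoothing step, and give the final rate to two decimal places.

i^T_t = 2.18 + 0.99 + 0.5 × (0.99 − 2.83) + 1 × 0.91
   = 2.18 + 0.99 − 0.92 + 0.91 = 3.16
i_t = 0.89 × 5.73 + 0.11 × 3.16 = 5.0997 + 0.3476 = 5.45

5.45%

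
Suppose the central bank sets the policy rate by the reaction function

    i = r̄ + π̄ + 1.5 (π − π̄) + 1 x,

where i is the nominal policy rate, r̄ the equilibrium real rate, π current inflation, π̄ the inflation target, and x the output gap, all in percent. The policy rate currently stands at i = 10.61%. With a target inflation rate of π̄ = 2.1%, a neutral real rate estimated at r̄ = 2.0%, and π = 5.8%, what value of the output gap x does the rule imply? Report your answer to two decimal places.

0.96%

1 x = 10.61 − 2.0 − 2.1 − 1.5 × (5.8 − 2.1) = 0.96
x = 0.96 / 1 = 0.96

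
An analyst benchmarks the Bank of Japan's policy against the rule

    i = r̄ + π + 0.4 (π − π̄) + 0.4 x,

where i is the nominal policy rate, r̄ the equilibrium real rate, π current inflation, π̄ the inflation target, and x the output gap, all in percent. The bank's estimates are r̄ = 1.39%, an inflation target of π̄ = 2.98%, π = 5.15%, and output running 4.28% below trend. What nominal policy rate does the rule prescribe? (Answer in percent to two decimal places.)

Output 4.28% below potential → x = -4.28.
i = 1.39 + 5.15 + 0.4 × (5.15 − 2.98) + 0.4 × (-4.28)
   = 1.39 + 5.15 + 0.868 − 1.712 = 5.70

5.70%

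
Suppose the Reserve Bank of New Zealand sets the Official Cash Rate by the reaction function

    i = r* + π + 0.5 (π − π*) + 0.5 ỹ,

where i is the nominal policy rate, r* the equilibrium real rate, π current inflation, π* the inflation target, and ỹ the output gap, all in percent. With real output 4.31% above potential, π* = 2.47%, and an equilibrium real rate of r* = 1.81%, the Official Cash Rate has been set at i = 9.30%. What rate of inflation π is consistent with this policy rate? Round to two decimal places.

4.38%

Output 4.31% above potential → ỹ = 4.31.
Collecting π: i = r* + (1 + 0.5) π − 0.5 π* + 0.5 ỹ
1.5 π = 9.30 − 1.81 + 0.5 × 2.47 − 0.5 × 4.31 = 6.57
π = 6.57 / 1.5 = 4.38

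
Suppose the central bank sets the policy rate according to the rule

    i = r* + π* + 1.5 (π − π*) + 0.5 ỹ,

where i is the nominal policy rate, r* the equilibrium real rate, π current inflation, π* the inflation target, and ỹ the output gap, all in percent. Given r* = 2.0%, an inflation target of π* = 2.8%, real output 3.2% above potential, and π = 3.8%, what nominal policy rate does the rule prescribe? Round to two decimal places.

Output 3.2% above potential → ỹ = 3.2.
i = 2.0 + 2.8 + 1.5 × (3.8 − 2.8) + 0.5 × 3.2
   = 2.0 + 2.8 + 1.5 + 1.6 = 7.90

7.90%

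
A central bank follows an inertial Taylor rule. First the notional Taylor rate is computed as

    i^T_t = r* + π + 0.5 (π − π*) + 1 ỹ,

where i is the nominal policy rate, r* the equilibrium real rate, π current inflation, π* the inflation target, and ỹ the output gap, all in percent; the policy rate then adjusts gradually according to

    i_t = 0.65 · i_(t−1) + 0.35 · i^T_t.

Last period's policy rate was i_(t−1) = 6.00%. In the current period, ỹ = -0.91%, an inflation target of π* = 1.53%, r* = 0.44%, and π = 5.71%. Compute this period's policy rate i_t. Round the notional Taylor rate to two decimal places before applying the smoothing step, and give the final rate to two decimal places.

i^T_t = 0.44 + 5.71 + 0.5 × (5.71 − 1.53) + 1 × (-0.91)
   = 0.44 + 5.71 + 2.09 − 0.91 = 7.33
i_t = 0.65 × 6.00 + 0.35 × 7.33 = 3.9 + 2.5655 = 6.47

6.47%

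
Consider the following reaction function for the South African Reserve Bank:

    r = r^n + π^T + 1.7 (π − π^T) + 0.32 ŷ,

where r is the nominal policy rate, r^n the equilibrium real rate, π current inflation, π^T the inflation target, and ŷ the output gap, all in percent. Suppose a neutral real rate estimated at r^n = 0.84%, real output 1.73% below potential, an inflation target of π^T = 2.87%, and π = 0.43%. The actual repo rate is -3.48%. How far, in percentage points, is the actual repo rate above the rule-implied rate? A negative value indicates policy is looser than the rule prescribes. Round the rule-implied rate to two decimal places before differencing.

-2.49 pp

Output 1.73% below potential → ŷ = -1.73.
r = 0.84 + 2.87 + 1.7 × (0.43 − 2.87) + 0.32 × (-1.73)
   = 0.84 + 2.87 − 4.148 − 0.5536 = -0.99
Deviation = -3.48 − (-0.99) = -2.49 pp.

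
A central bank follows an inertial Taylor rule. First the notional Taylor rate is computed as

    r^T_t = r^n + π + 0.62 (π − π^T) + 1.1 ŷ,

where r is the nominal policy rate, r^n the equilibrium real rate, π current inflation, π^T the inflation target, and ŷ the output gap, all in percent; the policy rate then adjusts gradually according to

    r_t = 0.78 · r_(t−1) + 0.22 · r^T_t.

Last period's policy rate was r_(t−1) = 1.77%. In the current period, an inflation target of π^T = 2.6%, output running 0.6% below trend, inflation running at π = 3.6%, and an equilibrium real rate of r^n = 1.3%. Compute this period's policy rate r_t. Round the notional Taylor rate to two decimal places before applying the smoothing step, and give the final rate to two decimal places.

2.45%

Output 0.6% below potential → ŷ = -0.6.
r^T_t = 1.3 + 3.6 + 0.62 × (3.6 − 2.6) + 1.1 × (-0.6)
   = 1.3 + 3.6 + 0.62 − 0.66 = 4.86
r_t = 0.78 × 1.77 + 0.22 × 4.86 = 1.3806 + 1.0692 = 2.45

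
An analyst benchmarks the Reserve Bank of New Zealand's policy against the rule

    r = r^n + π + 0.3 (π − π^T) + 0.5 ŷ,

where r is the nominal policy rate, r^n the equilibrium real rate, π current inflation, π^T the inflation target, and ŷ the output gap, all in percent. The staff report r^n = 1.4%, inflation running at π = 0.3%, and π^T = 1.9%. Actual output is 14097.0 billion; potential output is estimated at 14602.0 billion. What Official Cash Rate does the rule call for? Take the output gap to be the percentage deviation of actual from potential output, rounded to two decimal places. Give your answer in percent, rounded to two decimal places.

Output gap = 100 × (14097.0 − 14602.0) / 14602.0 = -3.46%.
r = 1.40 + 0.30 + 0.3 × (0.30 − 1.90) + 0.5 × (-3.46)
   = 1.40 + 0.3 − 0.48 − 1.73 = -0.51

-0.51%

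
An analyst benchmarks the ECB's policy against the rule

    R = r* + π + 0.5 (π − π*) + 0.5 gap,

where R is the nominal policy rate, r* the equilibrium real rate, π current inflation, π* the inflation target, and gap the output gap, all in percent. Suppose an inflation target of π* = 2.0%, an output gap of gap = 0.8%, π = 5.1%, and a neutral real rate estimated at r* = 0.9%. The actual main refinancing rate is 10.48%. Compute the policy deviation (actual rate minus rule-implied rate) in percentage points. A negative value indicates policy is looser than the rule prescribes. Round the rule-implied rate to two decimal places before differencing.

R = 0.9 + 5.1 + 0.5 × (5.1 − 2.0) + 0.5 × 0.8
   = 0.9 + 5.1 + 1.55 + 0.4 = 7.95
Deviation = 10.48 − 7.95 = 2.53 pp.

2.53 pp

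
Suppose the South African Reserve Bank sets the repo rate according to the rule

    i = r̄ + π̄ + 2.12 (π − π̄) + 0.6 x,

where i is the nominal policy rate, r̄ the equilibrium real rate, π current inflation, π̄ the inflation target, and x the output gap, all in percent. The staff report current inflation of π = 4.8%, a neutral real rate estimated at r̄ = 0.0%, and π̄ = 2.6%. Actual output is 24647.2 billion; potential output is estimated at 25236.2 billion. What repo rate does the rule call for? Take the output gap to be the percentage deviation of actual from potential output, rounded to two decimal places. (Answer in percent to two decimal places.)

5.87%

Output gap = 100 × (24647.2 − 25236.2) / 25236.2 = -2.33%.
i = 0.00 + 2.60 + 2.12 × (4.80 − 2.60) + 0.6 × (-2.33)
   = 0.00 + 2.6 + 4.664 − 1.398 = 5.87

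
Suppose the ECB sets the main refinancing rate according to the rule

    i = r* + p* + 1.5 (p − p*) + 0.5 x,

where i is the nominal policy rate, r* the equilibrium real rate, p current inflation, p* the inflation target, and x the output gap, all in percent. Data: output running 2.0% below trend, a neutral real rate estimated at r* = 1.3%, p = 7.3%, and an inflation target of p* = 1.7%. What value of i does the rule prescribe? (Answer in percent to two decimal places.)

10.40%

Output 2.0% below potential → x = -2.0.
i = 1.3 + 1.7 + 1.5 × (7.3 − 1.7) + 0.5 × (-2.0)
   = 1.3 + 1.7 + 8.4 − 1 = 10.40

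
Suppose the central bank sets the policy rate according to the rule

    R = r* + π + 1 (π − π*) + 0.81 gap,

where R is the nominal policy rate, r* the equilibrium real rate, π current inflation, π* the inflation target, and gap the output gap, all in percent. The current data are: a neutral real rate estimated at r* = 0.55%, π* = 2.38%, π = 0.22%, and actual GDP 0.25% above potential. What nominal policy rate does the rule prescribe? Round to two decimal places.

-1.19%

Output 0.25% above potential → gap = 0.25.
R = 0.55 + 0.22 + 1 × (0.22 − 2.38) + 0.81 × 0.25
   = 0.55 + 0.22 − 2.16 + 0.2025 = -1.19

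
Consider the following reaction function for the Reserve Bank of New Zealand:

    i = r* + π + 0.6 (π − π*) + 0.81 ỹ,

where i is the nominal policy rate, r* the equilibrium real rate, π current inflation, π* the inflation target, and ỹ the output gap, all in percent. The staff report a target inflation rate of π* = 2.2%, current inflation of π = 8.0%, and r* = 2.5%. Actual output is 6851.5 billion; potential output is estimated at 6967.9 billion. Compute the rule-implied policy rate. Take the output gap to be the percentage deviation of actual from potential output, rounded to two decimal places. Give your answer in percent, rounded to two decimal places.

Output gap = 100 × (6851.5 − 6967.9) / 6967.9 = -1.67%.
i = 2.50 + 8.00 + 0.6 × (8.00 − 2.20) + 0.81 × (-1.67)
   = 2.50 + 8 + 3.48 − 1.3527 = 12.63

12.63%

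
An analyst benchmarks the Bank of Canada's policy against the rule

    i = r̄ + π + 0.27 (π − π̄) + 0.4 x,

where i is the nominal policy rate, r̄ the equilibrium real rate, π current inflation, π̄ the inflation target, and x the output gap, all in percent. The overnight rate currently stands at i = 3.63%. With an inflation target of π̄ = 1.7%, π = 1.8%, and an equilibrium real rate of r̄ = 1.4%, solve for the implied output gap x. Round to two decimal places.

1.01%

0.4 x = 3.63 − 1.4 − 1.8 − 0.27 × (1.8 − 1.7) = 0.403
x = 0.403 / 0.4 = 1.01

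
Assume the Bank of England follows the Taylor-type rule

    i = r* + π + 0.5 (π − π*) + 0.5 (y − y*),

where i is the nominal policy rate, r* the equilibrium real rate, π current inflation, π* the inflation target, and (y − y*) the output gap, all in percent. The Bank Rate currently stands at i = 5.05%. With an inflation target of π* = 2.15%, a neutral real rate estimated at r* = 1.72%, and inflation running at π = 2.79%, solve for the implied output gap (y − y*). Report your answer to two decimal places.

0.5 (y − y*) = 5.05 − 1.72 − 2.79 − 0.5 × (2.79 − 2.15) = 0.22
(y − y*) = 0.22 / 0.5 = 0.44

0.44%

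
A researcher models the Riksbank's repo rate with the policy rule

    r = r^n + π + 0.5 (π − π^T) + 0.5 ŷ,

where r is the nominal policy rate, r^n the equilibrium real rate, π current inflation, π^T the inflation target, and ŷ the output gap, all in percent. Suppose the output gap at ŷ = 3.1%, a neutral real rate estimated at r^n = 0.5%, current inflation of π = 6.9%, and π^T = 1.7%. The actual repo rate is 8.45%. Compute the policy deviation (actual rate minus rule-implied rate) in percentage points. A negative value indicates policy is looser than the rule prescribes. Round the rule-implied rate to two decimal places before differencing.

r = 0.5 + 6.9 + 0.5 × (6.9 − 1.7) + 0.5 × 3.1
   = 0.5 + 6.9 + 2.6 + 1.55 = 11.55
Deviation = 8.45 − 11.55 = -3.10 pp.

-3.10 pp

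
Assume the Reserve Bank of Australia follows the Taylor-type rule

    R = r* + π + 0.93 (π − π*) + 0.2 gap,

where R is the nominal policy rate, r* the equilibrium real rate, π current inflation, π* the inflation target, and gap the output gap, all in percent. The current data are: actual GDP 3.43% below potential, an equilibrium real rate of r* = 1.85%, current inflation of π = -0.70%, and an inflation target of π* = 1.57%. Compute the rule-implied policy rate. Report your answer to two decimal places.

Output 3.43% below potential → gap = -3.43.
R = 1.85 + (-0.70) + 0.93 × (-0.70 − 1.57) + 0.2 × (-3.43)
   = 1.85 − 0.7 − 2.1111 − 0.686 = -1.65

-1.65%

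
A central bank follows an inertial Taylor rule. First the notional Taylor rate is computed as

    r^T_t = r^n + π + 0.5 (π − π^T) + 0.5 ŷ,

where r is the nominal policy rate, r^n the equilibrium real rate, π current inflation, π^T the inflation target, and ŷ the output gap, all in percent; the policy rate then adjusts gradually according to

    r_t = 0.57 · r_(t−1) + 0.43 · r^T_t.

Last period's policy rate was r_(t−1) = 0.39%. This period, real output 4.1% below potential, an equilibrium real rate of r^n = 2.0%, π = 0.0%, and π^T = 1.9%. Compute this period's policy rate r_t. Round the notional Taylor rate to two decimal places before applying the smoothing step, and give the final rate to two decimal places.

-0.21%

Output 4.1% below potential → ŷ = -4.1.
r^T_t = 2.0 + 0.0 + 0.5 × (0.0 − 1.9) + 0.5 × (-4.1)
   = 2.0 + 0 − 0.95 − 2.05 = -1.00
r_t = 0.57 × 0.39 + 0.43 × (-1.00) = 0.2223 − 0.43 = -0.21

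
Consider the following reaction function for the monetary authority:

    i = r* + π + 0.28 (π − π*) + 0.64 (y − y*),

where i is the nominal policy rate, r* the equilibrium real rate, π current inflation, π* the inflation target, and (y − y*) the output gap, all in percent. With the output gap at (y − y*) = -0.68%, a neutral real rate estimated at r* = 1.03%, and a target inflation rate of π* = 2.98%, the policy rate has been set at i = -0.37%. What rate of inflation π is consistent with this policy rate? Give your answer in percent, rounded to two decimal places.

-0.10%

Collecting π: i = r* + (1 + 0.28) π − 0.28 π* + 0.64 (y − y*)
1.28 π = -0.37 − 1.03 + 0.28 × 2.98 − 0.64 × (-0.68) = -0.1304
π = -0.1304 / 1.28 = -0.10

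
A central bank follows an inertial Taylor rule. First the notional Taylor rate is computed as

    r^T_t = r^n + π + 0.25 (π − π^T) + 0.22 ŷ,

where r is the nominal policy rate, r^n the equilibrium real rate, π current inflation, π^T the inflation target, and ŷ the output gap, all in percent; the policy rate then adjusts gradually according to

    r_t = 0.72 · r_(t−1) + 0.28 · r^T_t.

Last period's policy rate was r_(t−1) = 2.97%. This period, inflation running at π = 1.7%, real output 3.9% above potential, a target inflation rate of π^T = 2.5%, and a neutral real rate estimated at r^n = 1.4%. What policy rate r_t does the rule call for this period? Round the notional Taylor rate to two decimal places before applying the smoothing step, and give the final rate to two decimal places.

Output 3.9% above potential → ŷ = 3.9.
r^T_t = 1.4 + 1.7 + 0.25 × (1.7 − 2.5) + 0.22 × 3.9
   = 1.4 + 1.7 − 0.2 + 0.858 = 3.76
r_t = 0.72 × 2.97 + 0.28 × 3.76 = 2.1384 + 1.0528 = 3.19

3.19%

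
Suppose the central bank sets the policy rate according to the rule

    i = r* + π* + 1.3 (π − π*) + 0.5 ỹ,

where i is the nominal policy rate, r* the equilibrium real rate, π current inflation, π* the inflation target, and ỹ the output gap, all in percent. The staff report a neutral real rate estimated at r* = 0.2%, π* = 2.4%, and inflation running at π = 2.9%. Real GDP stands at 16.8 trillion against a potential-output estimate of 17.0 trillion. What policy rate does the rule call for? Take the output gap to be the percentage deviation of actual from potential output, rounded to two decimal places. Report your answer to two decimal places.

2.66%

Output gap = 100 × (16.8 − 17.0) / 17.0 = -1.18%.
i = 0.20 + 2.40 + 1.3 × (2.90 − 2.40) + 0.5 × (-1.18)
   = 0.20 + 2.4 + 0.65 − 0.59 = 2.66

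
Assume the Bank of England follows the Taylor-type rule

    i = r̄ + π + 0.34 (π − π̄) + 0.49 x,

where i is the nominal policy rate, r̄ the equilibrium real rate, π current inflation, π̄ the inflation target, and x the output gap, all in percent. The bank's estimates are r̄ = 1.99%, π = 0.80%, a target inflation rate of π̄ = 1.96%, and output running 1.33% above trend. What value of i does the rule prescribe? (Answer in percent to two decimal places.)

Output 1.33% above potential → x = 1.33.
i = 1.99 + 0.80 + 0.34 × (0.80 − 1.96) + 0.49 × 1.33
   = 1.99 + 0.8 − 0.3944 + 0.6517 = 3.05

3.05%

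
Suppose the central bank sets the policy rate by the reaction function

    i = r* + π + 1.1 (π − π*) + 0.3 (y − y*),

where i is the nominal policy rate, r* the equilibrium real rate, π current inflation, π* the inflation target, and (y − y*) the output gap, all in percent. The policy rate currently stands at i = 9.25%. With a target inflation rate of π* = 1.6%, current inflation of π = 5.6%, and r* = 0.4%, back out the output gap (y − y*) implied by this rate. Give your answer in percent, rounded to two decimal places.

-3.83%

0.3 (y − y*) = 9.25 − 0.4 − 5.6 − 1.1 × (5.6 − 1.6) = -1.15
(y − y*) = -1.15 / 0.3 = -3.83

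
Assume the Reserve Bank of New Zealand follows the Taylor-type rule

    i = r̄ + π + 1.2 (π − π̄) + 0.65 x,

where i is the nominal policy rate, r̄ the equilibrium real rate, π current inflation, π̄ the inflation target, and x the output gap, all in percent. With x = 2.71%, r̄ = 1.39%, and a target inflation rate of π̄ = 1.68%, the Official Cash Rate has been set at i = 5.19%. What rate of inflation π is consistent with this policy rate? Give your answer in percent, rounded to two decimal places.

Collecting π: i = r̄ + (1 + 1.2) π − 1.2 π̄ + 0.65 x
2.2 π = 5.19 − 1.39 + 1.2 × 1.68 − 0.65 × 2.71 = 4.0545
π = 4.0545 / 2.2 = 1.84

1.84%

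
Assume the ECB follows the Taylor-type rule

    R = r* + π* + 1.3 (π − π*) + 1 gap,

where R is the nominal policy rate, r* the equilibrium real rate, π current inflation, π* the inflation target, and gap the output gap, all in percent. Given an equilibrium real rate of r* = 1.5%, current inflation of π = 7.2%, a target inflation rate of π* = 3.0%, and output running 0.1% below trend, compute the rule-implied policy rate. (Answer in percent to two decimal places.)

Output 0.1% below potential → gap = -0.1.
R = 1.5 + 3.0 + 1.3 × (7.2 − 3.0) + 1 × (-0.1)
   = 1.5 + 3 + 5.46 − 0.1 = 9.86

9.86%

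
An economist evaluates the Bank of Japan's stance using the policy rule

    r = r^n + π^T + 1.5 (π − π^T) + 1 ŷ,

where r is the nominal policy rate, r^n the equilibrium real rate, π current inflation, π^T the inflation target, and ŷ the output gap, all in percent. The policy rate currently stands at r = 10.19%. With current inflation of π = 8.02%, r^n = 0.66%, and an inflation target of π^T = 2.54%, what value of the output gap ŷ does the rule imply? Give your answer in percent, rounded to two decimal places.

1 ŷ = 10.19 − 0.66 − 2.54 − 1.5 × (8.02 − 2.54) = -1.23
ŷ = -1.23 / 1 = -1.23

-1.23%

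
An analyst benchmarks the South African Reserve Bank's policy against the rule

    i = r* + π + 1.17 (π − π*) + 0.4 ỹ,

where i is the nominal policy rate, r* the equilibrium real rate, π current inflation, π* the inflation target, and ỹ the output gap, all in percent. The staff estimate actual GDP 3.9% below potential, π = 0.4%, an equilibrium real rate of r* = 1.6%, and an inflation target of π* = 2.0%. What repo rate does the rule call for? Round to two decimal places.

-1.43%

Output 3.9% below potential → ỹ = -3.9.
i = 1.6 + 0.4 + 1.17 × (0.4 − 2.0) + 0.4 × (-3.9)
   = 1.6 + 0.4 − 1.872 − 1.56 = -1.43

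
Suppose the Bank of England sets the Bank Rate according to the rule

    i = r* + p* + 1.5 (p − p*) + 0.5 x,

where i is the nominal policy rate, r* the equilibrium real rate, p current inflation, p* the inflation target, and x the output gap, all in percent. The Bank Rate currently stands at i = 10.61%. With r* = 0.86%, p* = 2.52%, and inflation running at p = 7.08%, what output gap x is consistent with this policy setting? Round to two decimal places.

0.78%

0.5 x = 10.61 − 0.86 − 2.52 − 1.5 × (7.08 − 2.52) = 0.39
x = 0.39 / 0.5 = 0.78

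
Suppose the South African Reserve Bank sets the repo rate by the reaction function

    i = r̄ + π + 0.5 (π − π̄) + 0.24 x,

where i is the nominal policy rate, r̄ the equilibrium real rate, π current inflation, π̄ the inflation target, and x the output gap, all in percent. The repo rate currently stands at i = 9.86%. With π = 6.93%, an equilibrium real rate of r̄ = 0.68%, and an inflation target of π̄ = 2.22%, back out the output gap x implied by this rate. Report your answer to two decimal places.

-0.44%

0.24 x = 9.86 − 0.68 − 6.93 − 0.5 × (6.93 − 2.22) = -0.105
x = -0.105 / 0.24 = -0.44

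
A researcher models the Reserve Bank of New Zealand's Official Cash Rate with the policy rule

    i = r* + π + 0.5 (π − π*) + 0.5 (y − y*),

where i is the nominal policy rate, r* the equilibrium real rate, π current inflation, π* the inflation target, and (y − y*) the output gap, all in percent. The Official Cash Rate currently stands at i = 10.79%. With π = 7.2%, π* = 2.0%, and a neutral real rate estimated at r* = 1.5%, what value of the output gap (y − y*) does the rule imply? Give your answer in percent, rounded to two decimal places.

-1.02%

0.5 (y − y*) = 10.79 − 1.5 − 7.2 − 0.5 × (7.2 − 2.0) = -0.51
(y − y*) = -0.51 / 0.5 = -1.02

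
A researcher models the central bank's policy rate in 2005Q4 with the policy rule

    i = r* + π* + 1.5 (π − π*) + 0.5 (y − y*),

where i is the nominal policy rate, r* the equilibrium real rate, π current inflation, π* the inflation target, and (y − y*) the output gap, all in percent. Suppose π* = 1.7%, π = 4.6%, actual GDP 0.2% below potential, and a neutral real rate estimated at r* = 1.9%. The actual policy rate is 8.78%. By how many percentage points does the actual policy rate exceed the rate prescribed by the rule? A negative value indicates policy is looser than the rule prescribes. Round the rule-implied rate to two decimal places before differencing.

0.93 pp

Output 0.2% below potential → (y − y*) = -0.2.
i = 1.9 + 1.7 + 1.5 × (4.6 − 1.7) + 0.5 × (-0.2)
   = 1.9 + 1.7 + 4.35 − 0.1 = 7.85
Deviation = 8.78 − 7.85 = 0.93 pp.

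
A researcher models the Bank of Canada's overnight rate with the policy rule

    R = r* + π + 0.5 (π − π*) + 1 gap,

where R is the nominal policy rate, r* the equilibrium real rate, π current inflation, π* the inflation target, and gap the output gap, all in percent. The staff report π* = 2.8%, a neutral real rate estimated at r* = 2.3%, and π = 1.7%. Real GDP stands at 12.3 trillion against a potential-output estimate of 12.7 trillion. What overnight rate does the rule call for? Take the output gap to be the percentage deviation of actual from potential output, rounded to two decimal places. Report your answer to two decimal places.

0.30%

Output gap = 100 × (12.3 − 12.7) / 12.7 = -3.15%.
R = 2.30 + 1.70 + 0.5 × (1.70 − 2.80) + 1 × (-3.15)
   = 2.30 + 1.7 − 0.55 − 3.15 = 0.30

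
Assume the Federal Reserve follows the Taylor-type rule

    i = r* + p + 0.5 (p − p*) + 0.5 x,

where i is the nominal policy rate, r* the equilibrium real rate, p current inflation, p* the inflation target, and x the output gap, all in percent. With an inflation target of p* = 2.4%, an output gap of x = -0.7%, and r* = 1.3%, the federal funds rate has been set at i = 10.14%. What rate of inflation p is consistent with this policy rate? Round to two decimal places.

6.93%

Collecting p: i = r* + (1 + 0.5) p − 0.5 p* + 0.5 x
1.5 p = 10.14 − 1.3 + 0.5 × 2.4 − 0.5 × (-0.7) = 10.39
p = 10.39 / 1.5 = 6.93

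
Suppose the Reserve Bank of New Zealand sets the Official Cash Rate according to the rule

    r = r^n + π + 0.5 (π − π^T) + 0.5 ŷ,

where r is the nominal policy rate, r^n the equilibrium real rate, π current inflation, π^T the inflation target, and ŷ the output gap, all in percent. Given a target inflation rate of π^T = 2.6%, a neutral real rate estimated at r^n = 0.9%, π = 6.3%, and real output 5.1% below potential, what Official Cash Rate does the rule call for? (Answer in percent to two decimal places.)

6.50%

Output 5.1% below potential → ŷ = -5.1.
r = 0.9 + 6.3 + 0.5 × (6.3 − 2.6) + 0.5 × (-5.1)
   = 0.9 + 6.3 + 1.85 − 2.55 = 6.50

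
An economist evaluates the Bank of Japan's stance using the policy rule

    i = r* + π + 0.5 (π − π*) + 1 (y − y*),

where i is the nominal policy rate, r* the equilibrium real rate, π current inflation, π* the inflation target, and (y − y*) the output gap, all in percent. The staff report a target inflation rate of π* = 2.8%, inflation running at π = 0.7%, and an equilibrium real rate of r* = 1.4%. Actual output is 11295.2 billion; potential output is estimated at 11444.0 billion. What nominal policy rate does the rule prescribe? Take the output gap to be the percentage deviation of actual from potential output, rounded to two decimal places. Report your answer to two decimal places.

Output gap = 100 × (11295.2 − 11444.0) / 11444.0 = -1.30%.
i = 1.40 + 0.70 + 0.5 × (0.70 − 2.80) + 1 × (-1.30)
   = 1.40 + 0.7 − 1.05 − 1.3 = -0.25

-0.25%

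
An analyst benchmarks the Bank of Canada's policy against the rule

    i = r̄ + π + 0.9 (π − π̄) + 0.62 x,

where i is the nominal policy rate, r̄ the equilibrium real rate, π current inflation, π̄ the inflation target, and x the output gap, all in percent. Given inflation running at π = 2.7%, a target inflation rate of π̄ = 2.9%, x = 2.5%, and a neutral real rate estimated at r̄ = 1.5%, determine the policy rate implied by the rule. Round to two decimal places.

5.57%

i = 1.5 + 2.7 + 0.9 × (2.7 − 2.9) + 0.62 × 2.5
   = 1.5 + 2.7 − 0.18 + 1.55 = 5.57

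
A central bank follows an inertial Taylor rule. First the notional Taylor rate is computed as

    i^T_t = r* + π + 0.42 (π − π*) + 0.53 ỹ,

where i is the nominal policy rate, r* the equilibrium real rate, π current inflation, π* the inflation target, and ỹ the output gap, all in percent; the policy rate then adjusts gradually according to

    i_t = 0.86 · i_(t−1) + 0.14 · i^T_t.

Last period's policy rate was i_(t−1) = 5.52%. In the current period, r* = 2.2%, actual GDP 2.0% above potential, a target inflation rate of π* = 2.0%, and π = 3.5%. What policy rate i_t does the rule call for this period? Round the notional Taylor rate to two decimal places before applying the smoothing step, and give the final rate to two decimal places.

Output 2.0% above potential → ỹ = 2.0.
i^T_t = 2.2 + 3.5 + 0.42 × (3.5 − 2.0) + 0.53 × 2.0
   = 2.2 + 3.5 + 0.63 + 1.06 = 7.39
i_t = 0.86 × 5.52 + 0.14 × 7.39 = 4.7472 + 1.0346 = 5.78

5.78%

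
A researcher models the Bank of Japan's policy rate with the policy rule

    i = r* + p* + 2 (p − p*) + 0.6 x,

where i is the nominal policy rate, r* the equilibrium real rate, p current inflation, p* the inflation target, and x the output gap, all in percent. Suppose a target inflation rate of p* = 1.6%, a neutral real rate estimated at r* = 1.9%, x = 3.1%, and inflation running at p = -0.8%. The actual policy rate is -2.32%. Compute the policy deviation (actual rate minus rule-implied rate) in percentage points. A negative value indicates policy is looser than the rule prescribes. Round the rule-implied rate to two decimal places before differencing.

-2.88 pp

i = 1.9 + 1.6 + 2 × (-0.8 − 1.6) + 0.6 × 3.1
   = 1.9 + 1.6 − 4.8 + 1.86 = 0.56
Deviation = -2.32 − 0.56 = -2.88 pp.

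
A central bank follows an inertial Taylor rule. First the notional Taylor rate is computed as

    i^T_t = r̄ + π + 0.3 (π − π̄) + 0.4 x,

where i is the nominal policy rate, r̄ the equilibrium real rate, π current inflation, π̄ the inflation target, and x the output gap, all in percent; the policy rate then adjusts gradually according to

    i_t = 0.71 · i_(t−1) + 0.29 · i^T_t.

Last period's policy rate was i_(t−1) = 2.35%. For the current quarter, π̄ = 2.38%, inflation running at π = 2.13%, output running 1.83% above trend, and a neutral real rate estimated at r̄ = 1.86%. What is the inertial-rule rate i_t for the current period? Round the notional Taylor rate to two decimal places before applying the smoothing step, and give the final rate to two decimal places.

3.02%

Output 1.83% above potential → x = 1.83.
i^T_t = 1.86 + 2.13 + 0.3 × (2.13 − 2.38) + 0.4 × 1.83
   = 1.86 + 2.13 − 0.075 + 0.732 = 4.65
i_t = 0.71 × 2.35 + 0.29 × 4.65 = 1.6685 + 1.3485 = 3.02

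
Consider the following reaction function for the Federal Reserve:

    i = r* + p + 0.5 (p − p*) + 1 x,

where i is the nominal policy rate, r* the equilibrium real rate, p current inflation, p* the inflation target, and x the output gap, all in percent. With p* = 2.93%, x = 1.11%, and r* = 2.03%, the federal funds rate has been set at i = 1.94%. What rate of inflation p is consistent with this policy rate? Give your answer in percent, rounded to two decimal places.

Collecting p: i = r* + (1 + 0.5) p − 0.5 p* + 1 x
1.5 p = 1.94 − 2.03 + 0.5 × 2.93 − 1 × 1.11 = 0.265
p = 0.265 / 1.5 = 0.18

0.18%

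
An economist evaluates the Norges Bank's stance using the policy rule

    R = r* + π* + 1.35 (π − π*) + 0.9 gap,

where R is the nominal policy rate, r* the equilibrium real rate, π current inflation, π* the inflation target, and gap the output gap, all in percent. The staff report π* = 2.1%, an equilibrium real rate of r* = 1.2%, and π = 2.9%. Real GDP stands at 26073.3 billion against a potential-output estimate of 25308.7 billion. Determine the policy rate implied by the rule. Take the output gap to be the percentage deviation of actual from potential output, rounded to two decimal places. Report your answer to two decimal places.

Output gap = 100 × (26073.3 − 25308.7) / 25308.7 = 3.02%.
R = 1.20 + 2.10 + 1.35 × (2.90 − 2.10) + 0.9 × 3.02
   = 1.20 + 2.1 + 1.08 + 2.718 = 7.10

7.10%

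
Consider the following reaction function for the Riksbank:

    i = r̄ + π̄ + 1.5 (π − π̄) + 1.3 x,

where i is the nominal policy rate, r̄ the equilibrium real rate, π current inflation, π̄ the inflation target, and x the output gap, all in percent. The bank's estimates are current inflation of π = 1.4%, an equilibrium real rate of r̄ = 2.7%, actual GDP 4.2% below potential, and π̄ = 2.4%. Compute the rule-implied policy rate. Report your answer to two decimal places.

-1.86%

Output 4.2% below potential → x = -4.2.
i = 2.7 + 2.4 + 1.5 × (1.4 − 2.4) + 1.3 × (-4.2)
   = 2.7 + 2.4 − 1.5 − 5.46 = -1.86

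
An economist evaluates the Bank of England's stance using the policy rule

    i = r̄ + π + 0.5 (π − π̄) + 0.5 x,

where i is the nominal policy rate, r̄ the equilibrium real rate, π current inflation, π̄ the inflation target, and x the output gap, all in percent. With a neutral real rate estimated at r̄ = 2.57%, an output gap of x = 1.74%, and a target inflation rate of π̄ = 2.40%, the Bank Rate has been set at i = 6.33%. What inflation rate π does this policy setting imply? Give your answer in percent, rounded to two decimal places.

Collecting π: i = r̄ + (1 + 0.5) π − 0.5 π̄ + 0.5 x
1.5 π = 6.33 − 2.57 + 0.5 × 2.40 − 0.5 × 1.74 = 4.09
π = 4.09 / 1.5 = 2.73

2.73%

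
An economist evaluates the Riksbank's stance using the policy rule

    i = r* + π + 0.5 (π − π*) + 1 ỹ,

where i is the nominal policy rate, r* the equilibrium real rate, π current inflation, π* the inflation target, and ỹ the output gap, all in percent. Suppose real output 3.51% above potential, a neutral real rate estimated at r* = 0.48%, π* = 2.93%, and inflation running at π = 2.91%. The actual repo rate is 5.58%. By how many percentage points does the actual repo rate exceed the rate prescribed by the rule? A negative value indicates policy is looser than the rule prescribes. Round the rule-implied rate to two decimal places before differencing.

-1.31 pp

Output 3.51% above potential → ỹ = 3.51.
i = 0.48 + 2.91 + 0.5 × (2.91 − 2.93) + 1 × 3.51
   = 0.48 + 2.91 − 0.01 + 3.51 = 6.89
Deviation = 5.58 − 6.89 = -1.31 pp.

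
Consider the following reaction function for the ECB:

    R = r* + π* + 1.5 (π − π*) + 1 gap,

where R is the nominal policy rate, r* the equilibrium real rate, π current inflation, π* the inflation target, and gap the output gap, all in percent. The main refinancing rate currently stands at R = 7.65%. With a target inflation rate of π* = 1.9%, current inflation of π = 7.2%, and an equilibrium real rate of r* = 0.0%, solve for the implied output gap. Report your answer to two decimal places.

1 gap = 7.65 − 0.0 − 1.9 − 1.5 × (7.2 − 1.9) = -2.2
gap = -2.2 / 1 = -2.20

-2.20%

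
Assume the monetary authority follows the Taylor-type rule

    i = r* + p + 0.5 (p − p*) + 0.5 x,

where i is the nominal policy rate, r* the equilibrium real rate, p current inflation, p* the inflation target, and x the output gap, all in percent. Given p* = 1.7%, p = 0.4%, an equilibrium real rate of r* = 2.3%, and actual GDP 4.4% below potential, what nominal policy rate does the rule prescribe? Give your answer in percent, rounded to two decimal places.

Output 4.4% below potential → x = -4.4.
i = 2.3 + 0.4 + 0.5 × (0.4 − 1.7) + 0.5 × (-4.4)
   = 2.3 + 0.4 − 0.65 − 2.2 = -0.15

-0.15%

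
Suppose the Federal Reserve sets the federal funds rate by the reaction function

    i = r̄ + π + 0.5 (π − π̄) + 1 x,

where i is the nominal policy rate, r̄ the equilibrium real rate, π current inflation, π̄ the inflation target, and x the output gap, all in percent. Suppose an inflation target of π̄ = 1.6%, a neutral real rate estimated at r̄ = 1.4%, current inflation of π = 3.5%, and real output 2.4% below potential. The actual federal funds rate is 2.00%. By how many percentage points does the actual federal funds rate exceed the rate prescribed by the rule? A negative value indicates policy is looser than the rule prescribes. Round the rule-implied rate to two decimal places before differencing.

-1.45 pp

Output 2.4% below potential → x = -2.4.
i = 1.4 + 3.5 + 0.5 × (3.5 − 1.6) + 1 × (-2.4)
   = 1.4 + 3.5 + 0.95 − 2.4 = 3.45
Deviation = 2.00 − 3.45 = -1.45 pp.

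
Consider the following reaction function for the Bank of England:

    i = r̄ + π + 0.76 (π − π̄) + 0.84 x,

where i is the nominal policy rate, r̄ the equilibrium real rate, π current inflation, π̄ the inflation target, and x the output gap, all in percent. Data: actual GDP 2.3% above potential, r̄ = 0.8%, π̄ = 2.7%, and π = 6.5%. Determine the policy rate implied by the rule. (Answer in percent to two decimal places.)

Output 2.3% above potential → x = 2.3.
i = 0.8 + 6.5 + 0.76 × (6.5 − 2.7) + 0.84 × 2.3
   = 0.8 + 6.5 + 2.888 + 1.932 = 12.12

12.12%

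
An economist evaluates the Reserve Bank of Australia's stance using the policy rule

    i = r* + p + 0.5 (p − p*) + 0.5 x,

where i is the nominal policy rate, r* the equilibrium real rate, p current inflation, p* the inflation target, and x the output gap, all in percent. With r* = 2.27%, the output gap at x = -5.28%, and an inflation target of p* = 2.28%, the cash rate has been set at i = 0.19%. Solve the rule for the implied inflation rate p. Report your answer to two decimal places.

1.13%

Collecting p: i = r* + (1 + 0.5) p − 0.5 p* + 0.5 x
1.5 p = 0.19 − 2.27 + 0.5 × 2.28 − 0.5 × (-5.28) = 1.7
p = 1.7 / 1.5 = 1.13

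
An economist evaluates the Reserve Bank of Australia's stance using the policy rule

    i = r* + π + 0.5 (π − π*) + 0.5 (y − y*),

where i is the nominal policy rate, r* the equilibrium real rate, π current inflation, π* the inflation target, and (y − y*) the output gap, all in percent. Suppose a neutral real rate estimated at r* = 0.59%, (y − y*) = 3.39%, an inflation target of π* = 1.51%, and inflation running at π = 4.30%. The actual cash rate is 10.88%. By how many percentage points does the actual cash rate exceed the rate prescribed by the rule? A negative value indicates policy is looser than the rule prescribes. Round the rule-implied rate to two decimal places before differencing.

i = 0.59 + 4.30 + 0.5 × (4.30 − 1.51) + 0.5 × 3.39
   = 0.59 + 4.3 + 1.395 + 1.695 = 7.98
Deviation = 10.88 − 7.98 = 2.90 pp.

2.90 pp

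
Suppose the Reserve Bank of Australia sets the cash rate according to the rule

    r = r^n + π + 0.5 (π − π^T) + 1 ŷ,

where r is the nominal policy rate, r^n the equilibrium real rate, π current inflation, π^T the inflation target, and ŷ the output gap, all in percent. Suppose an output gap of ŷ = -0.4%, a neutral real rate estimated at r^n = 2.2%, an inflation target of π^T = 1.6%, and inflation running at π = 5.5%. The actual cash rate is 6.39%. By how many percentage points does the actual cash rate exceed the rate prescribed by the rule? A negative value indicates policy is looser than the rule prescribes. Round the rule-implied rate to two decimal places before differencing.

-2.86 pp

r = 2.2 + 5.5 + 0.5 × (5.5 − 1.6) + 1 × (-0.4)
   = 2.2 + 5.5 + 1.95 − 0.4 = 9.25
Deviation = 6.39 − 9.25 = -2.86 pp.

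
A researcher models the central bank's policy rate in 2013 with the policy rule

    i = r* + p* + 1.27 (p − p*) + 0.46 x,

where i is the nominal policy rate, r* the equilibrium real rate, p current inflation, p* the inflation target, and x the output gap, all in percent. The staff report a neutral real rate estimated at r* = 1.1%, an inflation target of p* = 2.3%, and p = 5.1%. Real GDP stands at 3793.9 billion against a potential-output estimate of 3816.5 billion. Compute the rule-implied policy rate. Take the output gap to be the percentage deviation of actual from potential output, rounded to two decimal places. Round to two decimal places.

6.68%

Output gap = 100 × (3793.9 − 3816.5) / 3816.5 = -0.59%.
i = 1.10 + 2.30 + 1.27 × (5.10 − 2.30) + 0.46 × (-0.59)
   = 1.10 + 2.3 + 3.556 − 0.2714 = 6.68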